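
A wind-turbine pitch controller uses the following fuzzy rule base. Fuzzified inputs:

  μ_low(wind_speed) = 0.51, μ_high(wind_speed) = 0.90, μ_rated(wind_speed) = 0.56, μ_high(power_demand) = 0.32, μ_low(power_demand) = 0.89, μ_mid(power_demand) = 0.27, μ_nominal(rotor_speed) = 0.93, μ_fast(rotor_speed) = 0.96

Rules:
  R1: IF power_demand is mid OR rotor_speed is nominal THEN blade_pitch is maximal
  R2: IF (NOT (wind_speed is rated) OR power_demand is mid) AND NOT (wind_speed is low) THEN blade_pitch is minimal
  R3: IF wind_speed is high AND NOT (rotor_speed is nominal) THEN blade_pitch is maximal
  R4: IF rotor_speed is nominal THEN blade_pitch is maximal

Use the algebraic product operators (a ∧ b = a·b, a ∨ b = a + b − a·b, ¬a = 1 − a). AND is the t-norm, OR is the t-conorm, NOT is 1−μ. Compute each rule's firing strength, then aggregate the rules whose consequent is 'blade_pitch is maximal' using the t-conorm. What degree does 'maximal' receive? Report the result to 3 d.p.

R1: mid=0.27, nominal=0.93; OR[a + b − a·b] → w = 0.9489
R2: (¬rated=1−0.56=0.44 OR mid=0.27) = 0.5912; AND[a·b] with ¬low=1−0.51=0.49 → w = 0.2897
R3: high=0.90, ¬nominal=1−0.93=0.07; AND[a·b] → w = 0.0630
R4: nominal=0.93 → w = 0.9300
Rules with consequent 'maximal': {R1, R3, R4} → strengths 0.9489, 0.0630, 0.9300
Aggregate via t-conorm [a + b − a·b]: 0.9966

0.997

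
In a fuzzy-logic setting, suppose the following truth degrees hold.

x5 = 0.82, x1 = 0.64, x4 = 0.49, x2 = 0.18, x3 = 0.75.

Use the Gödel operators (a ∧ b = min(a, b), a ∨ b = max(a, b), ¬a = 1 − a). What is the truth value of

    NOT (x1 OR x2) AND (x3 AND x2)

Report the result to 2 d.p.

x1 OR x2 = max(a, b) on (0.64, 0.18) = 0.64
NOT (x1 OR x2) = 1 − 0.64 = 0.36
x3 AND x2 = min(a, b) on (0.75, 0.18) = 0.18
NOT (x1 OR x2) AND (x3 AND x2) = min(a, b) on (0.36, 0.18) = 0.18

0.18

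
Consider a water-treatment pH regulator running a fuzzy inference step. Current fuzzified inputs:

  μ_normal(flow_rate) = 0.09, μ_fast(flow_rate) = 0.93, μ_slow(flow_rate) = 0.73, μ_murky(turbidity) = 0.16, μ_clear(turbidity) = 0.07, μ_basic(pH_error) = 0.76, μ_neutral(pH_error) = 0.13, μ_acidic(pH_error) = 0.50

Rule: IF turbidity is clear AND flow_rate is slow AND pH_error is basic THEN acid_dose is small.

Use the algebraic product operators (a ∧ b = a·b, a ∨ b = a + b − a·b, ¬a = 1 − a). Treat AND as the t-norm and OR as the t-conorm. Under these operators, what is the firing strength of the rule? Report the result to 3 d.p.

firing strength: clear=0.07, slow=0.73, basic=0.76; AND[a·b] → w = 0.0388

0.039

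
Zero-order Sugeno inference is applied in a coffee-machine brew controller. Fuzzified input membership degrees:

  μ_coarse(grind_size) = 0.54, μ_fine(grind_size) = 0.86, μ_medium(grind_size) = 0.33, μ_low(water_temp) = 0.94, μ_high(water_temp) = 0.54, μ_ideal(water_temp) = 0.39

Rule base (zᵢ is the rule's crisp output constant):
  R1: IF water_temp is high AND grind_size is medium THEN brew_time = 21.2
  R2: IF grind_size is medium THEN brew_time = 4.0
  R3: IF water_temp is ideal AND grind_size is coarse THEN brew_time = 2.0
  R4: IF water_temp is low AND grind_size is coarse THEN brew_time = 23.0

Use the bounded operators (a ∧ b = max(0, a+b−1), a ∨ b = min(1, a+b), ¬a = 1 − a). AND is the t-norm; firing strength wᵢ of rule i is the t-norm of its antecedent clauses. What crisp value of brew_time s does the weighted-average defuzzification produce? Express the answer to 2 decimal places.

R1 (z=21.2): high=0.54, medium=0.33; AND[max(0, a+b−1)] → w = 0.00
R2 (z=4.0): medium=0.33 → w = 0.33
R3 (z=2.0): ideal=0.39, coarse=0.54; AND[max(0, a+b−1)] → w = 0.00
R4 (z=23.0): low=0.94, coarse=0.54; AND[max(0, a+b−1)] → w = 0.48
Weighted average = (0.00·21.2 + 0.33·4.0 + 0.00·2.0 + 0.48·23.0) / (0.00 + 0.33 + 0.00 + 0.48)
  = 12.3600 / 0.8100 = 15.26

15.26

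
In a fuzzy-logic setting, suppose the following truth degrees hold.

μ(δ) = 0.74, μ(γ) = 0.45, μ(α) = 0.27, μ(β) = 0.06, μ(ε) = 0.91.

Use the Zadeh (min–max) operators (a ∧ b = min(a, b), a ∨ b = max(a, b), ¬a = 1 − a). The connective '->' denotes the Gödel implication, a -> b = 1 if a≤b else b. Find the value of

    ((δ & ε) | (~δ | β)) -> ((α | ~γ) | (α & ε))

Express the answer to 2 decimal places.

δ & ε = min(a, b) on (0.74, 0.91) = 0.74
~δ = 1 − 0.74 = 0.26
~δ | β = max(a, b) on (0.26, 0.06) = 0.26
(δ & ε) | (~δ | β) = max(a, b) on (0.74, 0.26) = 0.74
~γ = 1 − 0.45 = 0.55
α | ~γ = max(a, b) on (0.27, 0.55) = 0.55
α & ε = min(a, b) on (0.27, 0.91) = 0.27
(α | ~γ) | (α & ε) = max(a, b) on (0.55, 0.27) = 0.55
((δ & ε) | (~δ | β)) -> ((α | ~γ) | (α & ε))  [Gödel: 1 if a≤b else b] with a=0.74, b=0.55 → 0.55

0.55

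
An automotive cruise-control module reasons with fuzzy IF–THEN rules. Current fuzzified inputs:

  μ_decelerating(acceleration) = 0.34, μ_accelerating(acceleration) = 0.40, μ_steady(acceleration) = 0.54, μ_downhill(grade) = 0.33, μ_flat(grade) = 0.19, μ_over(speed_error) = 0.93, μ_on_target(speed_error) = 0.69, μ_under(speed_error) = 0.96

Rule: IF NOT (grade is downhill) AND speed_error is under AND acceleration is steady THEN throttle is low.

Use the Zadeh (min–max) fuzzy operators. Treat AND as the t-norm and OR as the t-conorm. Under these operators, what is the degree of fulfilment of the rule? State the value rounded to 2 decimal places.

0.54

firing strength: ¬downhill=1−0.33=0.67, under=0.96, steady=0.54; AND[min(a, b)] → w = 0.54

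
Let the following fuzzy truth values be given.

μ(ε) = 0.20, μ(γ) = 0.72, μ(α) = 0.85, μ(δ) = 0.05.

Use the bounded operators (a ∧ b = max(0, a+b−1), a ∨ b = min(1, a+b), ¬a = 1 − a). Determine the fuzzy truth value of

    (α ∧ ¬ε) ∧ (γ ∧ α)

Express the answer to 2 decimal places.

¬ε = 1 − 0.20 = 0.80
α ∧ ¬ε = max(0, a+b−1) on (0.85, 0.80) = 0.65
γ ∧ α = max(0, a+b−1) on (0.72, 0.85) = 0.57
(α ∧ ¬ε) ∧ (γ ∧ α) = max(0, a+b−1) on (0.65, 0.57) = 0.22

0.22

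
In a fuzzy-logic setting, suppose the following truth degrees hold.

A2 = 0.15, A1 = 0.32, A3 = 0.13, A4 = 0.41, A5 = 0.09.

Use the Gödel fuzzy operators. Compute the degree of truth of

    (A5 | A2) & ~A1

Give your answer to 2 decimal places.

A5 | A2 = max(a, b) on (0.09, 0.15) = 0.15
~A1 = 1 − 0.32 = 0.68
(A5 | A2) & ~A1 = min(a, b) on (0.15, 0.68) = 0.15

0.15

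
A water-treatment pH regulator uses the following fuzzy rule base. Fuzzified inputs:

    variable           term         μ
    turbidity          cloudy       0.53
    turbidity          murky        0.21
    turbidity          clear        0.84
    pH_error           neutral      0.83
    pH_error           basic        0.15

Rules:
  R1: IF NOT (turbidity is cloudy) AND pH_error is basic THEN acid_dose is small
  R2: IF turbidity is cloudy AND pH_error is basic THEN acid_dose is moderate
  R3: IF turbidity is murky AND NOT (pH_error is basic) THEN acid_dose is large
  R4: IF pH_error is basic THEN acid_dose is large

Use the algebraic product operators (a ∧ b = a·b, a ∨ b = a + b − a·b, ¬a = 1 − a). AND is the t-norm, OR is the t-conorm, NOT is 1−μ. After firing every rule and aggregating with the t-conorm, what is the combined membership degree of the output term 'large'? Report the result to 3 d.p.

R1: ¬cloudy=1−0.53=0.47, basic=0.15; AND[a·b] → w = 0.0705
R2: cloudy=0.53, basic=0.15; AND[a·b] → w = 0.0795
R3: murky=0.21, ¬basic=1−0.15=0.85; AND[a·b] → w = 0.1785
R4: basic=0.15 → w = 0.1500
Rules with consequent 'large': {R3, R4} → strengths 0.1785, 0.1500
Aggregate via t-conorm [a + b − a·b]: 0.3017

0.302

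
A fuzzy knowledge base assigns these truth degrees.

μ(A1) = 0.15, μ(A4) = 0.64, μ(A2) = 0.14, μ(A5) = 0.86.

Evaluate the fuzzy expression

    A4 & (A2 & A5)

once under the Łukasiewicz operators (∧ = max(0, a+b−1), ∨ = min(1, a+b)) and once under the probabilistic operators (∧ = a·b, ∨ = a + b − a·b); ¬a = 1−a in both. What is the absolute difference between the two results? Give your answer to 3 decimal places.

Under Łukasiewicz:
  A2 & A5 = max(0, a+b−1) on (0.14, 0.86) = 0.00
  A4 & (A2 & A5) = max(0, a+b−1) on (0.64, 0.00) = 0.00
  → value = 0.0000
Under probabilistic:
  A2 & A5 = a·b on (0.1400, 0.8600) = 0.1204
  A4 & (A2 & A5) = a·b on (0.6400, 0.1204) = 0.0771
  → value = 0.0771
|0.0000 − 0.0771| = 0.077

0.077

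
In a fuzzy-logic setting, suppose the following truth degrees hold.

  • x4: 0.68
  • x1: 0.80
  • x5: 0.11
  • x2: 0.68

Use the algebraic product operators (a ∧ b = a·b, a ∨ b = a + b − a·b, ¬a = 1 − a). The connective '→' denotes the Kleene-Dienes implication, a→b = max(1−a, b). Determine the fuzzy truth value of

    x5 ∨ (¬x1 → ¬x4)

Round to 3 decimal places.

¬x1 = 1 − 0.8000 = 0.2000
¬x4 = 1 − 0.6800 = 0.3200
¬x1 → ¬x4  [Kleene-Dienes: max(1−a, b)] with a=0.2000, b=0.3200 → 0.8000
x5 ∨ (¬x1 → ¬x4) = a + b − a·b on (0.1100, 0.8000) = 0.8220

0.822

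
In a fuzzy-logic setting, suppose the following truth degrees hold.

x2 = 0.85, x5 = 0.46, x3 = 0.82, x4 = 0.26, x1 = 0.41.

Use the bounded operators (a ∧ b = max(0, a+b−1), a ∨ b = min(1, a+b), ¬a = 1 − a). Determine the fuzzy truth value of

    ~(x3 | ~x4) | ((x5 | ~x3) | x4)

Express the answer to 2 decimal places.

0.90

~x4 = 1 − 0.26 = 0.74
x3 | ~x4 = min(1, a+b) on (0.82, 0.74) = 1.00
~(x3 | ~x4) = 1 − 1.00 = 0.00
~x3 = 1 − 0.82 = 0.18
x5 | ~x3 = min(1, a+b) on (0.46, 0.18) = 0.64
(x5 | ~x3) | x4 = min(1, a+b) on (0.64, 0.26) = 0.90
~(x3 | ~x4) | ((x5 | ~x3) | x4) = min(1, a+b) on (0.00, 0.90) = 0.90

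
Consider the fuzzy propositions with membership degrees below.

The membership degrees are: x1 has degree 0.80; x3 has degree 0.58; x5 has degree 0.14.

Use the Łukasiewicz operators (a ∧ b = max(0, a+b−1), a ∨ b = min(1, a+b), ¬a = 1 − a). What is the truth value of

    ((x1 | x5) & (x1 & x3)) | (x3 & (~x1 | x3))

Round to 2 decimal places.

0.68

x1 | x5 = min(1, a+b) on (0.80, 0.14) = 0.94
x1 & x3 = max(0, a+b−1) on (0.80, 0.58) = 0.38
(x1 | x5) & (x1 & x3) = max(0, a+b−1) on (0.94, 0.38) = 0.32
~x1 = 1 − 0.80 = 0.20
~x1 | x3 = min(1, a+b) on (0.20, 0.58) = 0.78
x3 & (~x1 | x3) = max(0, a+b−1) on (0.58, 0.78) = 0.36
((x1 | x5) & (x1 & x3)) | (x3 & (~x1 | x3)) = min(1, a+b) on (0.32, 0.36) = 0.68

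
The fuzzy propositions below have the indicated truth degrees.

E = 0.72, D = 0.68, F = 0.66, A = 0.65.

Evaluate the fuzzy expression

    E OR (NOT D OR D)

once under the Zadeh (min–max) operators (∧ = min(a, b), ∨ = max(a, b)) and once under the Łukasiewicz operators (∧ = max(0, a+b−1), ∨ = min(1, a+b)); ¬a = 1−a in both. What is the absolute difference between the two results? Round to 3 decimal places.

0.280

Under Zadeh (min–max):
  NOT D = 1 − 0.68 = 0.32
  NOT D OR D = max(a, b) on (0.32, 0.68) = 0.68
  E OR (NOT D OR D) = max(a, b) on (0.72, 0.68) = 0.72
  → value = 0.7200
Under Łukasiewicz:
  NOT D = 1 − 0.68 = 0.32
  NOT D OR D = min(1, a+b) on (0.32, 0.68) = 1.00
  E OR (NOT D OR D) = min(1, a+b) on (0.72, 1.00) = 1.00
  → value = 1.0000
|0.7200 − 1.0000| = 0.280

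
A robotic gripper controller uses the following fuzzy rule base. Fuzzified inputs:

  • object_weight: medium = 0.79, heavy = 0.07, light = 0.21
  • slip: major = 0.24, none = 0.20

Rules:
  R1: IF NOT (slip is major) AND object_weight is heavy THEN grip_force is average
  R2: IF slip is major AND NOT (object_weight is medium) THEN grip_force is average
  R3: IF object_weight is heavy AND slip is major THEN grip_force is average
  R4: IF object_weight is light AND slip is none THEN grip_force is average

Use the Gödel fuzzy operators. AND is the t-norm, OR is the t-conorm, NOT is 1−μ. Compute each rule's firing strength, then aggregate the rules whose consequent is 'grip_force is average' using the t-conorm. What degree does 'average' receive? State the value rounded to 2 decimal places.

0.21

R1: ¬major=1−0.24=0.76, heavy=0.07; AND[min(a, b)] → w = 0.07
R2: major=0.24, ¬medium=1−0.79=0.21; AND[min(a, b)] → w = 0.21
R3: heavy=0.07, major=0.24; AND[min(a, b)] → w = 0.07
R4: light=0.21, none=0.20; AND[min(a, b)] → w = 0.20
Rules with consequent 'average': {R1, R2, R3, R4} → strengths 0.07, 0.21, 0.07, 0.20
Aggregate via t-conorm [max(a, b)]: 0.21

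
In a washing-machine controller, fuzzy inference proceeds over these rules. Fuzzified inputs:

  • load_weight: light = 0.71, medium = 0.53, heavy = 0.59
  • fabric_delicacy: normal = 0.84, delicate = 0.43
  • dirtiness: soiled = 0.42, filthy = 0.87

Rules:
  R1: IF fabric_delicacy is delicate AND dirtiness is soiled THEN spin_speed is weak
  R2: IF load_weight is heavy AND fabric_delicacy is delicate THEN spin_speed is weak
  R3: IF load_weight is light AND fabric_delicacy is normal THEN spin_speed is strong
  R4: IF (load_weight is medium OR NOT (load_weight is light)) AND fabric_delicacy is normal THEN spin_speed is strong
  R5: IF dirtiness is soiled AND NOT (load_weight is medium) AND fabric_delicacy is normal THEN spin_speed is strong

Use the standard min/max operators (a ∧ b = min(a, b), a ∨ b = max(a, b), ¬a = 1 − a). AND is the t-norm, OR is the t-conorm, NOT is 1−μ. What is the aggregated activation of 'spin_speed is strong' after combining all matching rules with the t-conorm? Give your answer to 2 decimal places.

0.71

R1: delicate=0.43, soiled=0.42; AND[min(a, b)] → w = 0.42
R2: heavy=0.59, delicate=0.43; AND[min(a, b)] → w = 0.43
R3: light=0.71, normal=0.84; AND[min(a, b)] → w = 0.71
R4: (medium=0.53 OR ¬light=1−0.71=0.29) = 0.53; AND[min(a, b)] with normal=0.84 → w = 0.53
R5: soiled=0.42, ¬medium=1−0.53=0.47, normal=0.84; AND[min(a, b)] → w = 0.42
Rules with consequent 'strong': {R3, R4, R5} → strengths 0.71, 0.53, 0.42
Aggregate via t-conorm [max(a, b)]: 0.71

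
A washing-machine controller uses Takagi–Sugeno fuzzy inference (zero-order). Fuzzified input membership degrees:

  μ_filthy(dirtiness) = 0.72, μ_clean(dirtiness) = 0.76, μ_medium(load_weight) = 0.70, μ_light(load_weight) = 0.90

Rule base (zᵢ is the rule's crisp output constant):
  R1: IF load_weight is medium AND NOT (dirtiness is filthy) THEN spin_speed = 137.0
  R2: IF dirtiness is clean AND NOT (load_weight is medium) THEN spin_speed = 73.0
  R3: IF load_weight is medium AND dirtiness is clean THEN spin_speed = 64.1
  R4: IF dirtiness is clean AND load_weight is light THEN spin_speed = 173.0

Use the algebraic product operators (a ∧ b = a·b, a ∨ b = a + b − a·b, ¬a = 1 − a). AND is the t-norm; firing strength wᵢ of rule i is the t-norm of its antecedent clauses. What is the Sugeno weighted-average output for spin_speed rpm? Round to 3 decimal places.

R1 (z=137.0): medium=0.70, ¬filthy=1−0.72=0.28; AND[a·b] → w = 0.1960
R2 (z=73.0): clean=0.76, ¬medium=1−0.70=0.30; AND[a·b] → w = 0.2280
R3 (z=64.1): medium=0.70, clean=0.76; AND[a·b] → w = 0.5320
R4 (z=173.0): clean=0.76, light=0.90; AND[a·b] → w = 0.6840
Weighted average = (0.1960·137.0 + 0.2280·73.0 + 0.5320·64.1 + 0.6840·173.0) / (0.1960 + 0.2280 + 0.5320 + 0.6840)
  = 195.9292 / 1.6400 = 119.469

119.469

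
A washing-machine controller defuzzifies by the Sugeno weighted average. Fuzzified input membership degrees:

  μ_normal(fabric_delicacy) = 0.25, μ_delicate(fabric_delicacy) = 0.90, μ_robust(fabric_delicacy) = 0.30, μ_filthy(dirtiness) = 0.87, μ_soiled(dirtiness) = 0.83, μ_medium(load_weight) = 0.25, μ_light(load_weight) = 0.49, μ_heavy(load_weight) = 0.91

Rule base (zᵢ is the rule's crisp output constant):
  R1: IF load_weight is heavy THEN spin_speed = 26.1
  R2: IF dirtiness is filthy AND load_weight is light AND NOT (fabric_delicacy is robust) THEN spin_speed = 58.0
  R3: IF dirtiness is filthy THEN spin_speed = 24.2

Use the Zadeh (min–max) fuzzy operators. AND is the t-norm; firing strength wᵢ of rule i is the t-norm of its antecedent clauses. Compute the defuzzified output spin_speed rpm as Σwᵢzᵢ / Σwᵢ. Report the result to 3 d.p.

32.258

R1 (z=26.1): heavy=0.91 → w = 0.91
R2 (z=58.0): filthy=0.87, light=0.49, ¬robust=1−0.30=0.70; AND[min(a, b)] → w = 0.49
R3 (z=24.2): filthy=0.87 → w = 0.87
Weighted average = (0.91·26.1 + 0.49·58.0 + 0.87·24.2) / (0.91 + 0.49 + 0.87)
  = 73.2250 / 2.2700 = 32.258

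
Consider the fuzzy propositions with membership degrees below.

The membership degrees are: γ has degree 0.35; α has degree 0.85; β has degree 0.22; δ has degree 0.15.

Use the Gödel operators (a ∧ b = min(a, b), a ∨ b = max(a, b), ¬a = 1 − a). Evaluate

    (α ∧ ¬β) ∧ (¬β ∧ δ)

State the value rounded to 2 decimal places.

0.15

¬β = 1 − 0.22 = 0.78
α ∧ ¬β = min(a, b) on (0.85, 0.78) = 0.78
¬β = 1 − 0.22 = 0.78
¬β ∧ δ = min(a, b) on (0.78, 0.15) = 0.15
(α ∧ ¬β) ∧ (¬β ∧ δ) = min(a, b) on (0.78, 0.15) = 0.15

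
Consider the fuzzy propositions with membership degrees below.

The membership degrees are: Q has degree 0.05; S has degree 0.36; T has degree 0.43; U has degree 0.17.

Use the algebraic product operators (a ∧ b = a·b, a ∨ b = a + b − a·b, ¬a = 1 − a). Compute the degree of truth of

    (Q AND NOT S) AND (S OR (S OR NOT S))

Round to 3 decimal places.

NOT S = 1 − 0.3600 = 0.6400
Q AND NOT S = a·b on (0.0500, 0.6400) = 0.0320
NOT S = 1 − 0.3600 = 0.6400
S OR NOT S = a + b − a·b on (0.3600, 0.6400) = 0.7696
S OR (S OR NOT S) = a + b − a·b on (0.3600, 0.7696) = 0.8525
(Q AND NOT S) AND (S OR (S OR NOT S)) = a·b on (0.0320, 0.8525) = 0.0273

0.027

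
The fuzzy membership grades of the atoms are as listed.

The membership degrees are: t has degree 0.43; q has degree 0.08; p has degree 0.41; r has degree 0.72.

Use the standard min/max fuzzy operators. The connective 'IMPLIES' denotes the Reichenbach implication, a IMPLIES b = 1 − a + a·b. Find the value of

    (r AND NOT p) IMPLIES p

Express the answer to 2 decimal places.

0.65

NOT p = 1 − 0.41 = 0.59
r AND NOT p = min(a, b) on (0.72, 0.59) = 0.59
(r AND NOT p) IMPLIES p  [Reichenbach: 1 − a + a·b] with a=0.59, b=0.41 → 0.65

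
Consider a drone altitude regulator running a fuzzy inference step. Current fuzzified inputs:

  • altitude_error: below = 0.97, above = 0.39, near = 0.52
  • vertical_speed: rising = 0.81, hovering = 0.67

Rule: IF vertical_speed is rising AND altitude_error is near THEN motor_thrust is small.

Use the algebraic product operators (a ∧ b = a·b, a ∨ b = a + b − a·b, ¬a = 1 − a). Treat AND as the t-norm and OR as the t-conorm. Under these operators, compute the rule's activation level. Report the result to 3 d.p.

firing strength: rising=0.81, near=0.52; AND[a·b] → w = 0.4212

0.421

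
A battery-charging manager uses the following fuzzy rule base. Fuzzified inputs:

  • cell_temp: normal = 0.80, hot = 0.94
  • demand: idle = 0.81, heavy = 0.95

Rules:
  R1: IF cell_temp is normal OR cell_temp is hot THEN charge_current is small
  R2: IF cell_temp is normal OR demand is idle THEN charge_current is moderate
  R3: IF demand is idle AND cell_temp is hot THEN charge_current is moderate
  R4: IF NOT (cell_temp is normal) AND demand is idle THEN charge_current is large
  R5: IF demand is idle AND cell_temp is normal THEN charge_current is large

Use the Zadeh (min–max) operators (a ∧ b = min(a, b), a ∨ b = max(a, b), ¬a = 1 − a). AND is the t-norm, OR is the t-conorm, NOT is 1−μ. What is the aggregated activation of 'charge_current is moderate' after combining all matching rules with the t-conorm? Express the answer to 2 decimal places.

R1: normal=0.80, hot=0.94; OR[max(a, b)] → w = 0.94
R2: normal=0.80, idle=0.81; OR[max(a, b)] → w = 0.81
R3: idle=0.81, hot=0.94; AND[min(a, b)] → w = 0.81
R4: ¬normal=1−0.80=0.20, idle=0.81; AND[min(a, b)] → w = 0.20
R5: idle=0.81, normal=0.80; AND[min(a, b)] → w = 0.80
Rules with consequent 'moderate': {R2, R3} → strengths 0.81, 0.81
Aggregate via t-conorm [max(a, b)]: 0.81

0.81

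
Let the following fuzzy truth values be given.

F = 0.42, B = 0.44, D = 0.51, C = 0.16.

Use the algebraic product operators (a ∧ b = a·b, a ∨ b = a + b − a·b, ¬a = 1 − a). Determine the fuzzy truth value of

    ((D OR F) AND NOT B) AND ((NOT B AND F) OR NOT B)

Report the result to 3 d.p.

D OR F = a + b − a·b on (0.5100, 0.4200) = 0.7158
NOT B = 1 − 0.4400 = 0.5600
(D OR F) AND NOT B = a·b on (0.7158, 0.5600) = 0.4008
NOT B = 1 − 0.4400 = 0.5600
NOT B AND F = a·b on (0.5600, 0.4200) = 0.2352
NOT B = 1 − 0.4400 = 0.5600
(NOT B AND F) OR NOT B = a + b − a·b on (0.2352, 0.5600) = 0.6635
((D OR F) AND NOT B) AND ((NOT B AND F) OR NOT B) = a·b on (0.4008, 0.6635) = 0.2660

0.266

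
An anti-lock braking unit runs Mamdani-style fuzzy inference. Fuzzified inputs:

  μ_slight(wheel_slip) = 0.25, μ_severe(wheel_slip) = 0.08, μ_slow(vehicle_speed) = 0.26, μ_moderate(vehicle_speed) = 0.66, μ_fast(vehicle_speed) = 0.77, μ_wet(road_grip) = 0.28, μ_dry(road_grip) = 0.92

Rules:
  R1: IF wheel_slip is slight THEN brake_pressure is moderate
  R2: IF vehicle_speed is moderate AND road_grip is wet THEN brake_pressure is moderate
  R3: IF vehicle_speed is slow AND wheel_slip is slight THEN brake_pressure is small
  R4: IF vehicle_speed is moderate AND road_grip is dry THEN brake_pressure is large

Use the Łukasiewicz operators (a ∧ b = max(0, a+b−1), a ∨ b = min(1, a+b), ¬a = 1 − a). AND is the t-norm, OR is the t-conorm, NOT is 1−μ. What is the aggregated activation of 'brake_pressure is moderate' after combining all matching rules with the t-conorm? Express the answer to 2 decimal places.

0.25

R1: slight=0.25 → w = 0.25
R2: moderate=0.66, wet=0.28; AND[max(0, a+b−1)] → w = 0.00
R3: slow=0.26, slight=0.25; AND[max(0, a+b−1)] → w = 0.00
R4: moderate=0.66, dry=0.92; AND[max(0, a+b−1)] → w = 0.58
Rules with consequent 'moderate': {R1, R2} → strengths 0.25, 0.00
Aggregate via t-conorm [min(1, a+b)]: 0.25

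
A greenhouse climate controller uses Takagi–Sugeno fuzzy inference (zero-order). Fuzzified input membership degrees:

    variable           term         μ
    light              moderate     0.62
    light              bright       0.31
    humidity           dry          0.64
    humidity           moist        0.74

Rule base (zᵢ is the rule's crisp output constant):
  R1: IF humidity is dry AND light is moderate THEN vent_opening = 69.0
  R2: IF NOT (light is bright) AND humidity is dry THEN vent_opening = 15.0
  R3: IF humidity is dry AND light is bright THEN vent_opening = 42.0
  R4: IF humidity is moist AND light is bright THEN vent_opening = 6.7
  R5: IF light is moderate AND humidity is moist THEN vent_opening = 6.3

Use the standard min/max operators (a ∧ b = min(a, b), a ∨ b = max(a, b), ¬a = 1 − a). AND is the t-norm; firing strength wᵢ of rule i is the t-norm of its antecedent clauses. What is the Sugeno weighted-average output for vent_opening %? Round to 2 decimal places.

28.55

R1 (z=69.0): dry=0.64, moderate=0.62; AND[min(a, b)] → w = 0.62
R2 (z=15.0): ¬bright=1−0.31=0.69, dry=0.64; AND[min(a, b)] → w = 0.64
R3 (z=42.0): dry=0.64, bright=0.31; AND[min(a, b)] → w = 0.31
R4 (z=6.7): moist=0.74, bright=0.31; AND[min(a, b)] → w = 0.31
R5 (z=6.3): moderate=0.62, moist=0.74; AND[min(a, b)] → w = 0.62
Weighted average = (0.62·69.0 + 0.64·15.0 + 0.31·42.0 + 0.31·6.7 + 0.62·6.3) / (0.62 + 0.64 + 0.31 + 0.31 + 0.62)
  = 71.3830 / 2.5000 = 28.55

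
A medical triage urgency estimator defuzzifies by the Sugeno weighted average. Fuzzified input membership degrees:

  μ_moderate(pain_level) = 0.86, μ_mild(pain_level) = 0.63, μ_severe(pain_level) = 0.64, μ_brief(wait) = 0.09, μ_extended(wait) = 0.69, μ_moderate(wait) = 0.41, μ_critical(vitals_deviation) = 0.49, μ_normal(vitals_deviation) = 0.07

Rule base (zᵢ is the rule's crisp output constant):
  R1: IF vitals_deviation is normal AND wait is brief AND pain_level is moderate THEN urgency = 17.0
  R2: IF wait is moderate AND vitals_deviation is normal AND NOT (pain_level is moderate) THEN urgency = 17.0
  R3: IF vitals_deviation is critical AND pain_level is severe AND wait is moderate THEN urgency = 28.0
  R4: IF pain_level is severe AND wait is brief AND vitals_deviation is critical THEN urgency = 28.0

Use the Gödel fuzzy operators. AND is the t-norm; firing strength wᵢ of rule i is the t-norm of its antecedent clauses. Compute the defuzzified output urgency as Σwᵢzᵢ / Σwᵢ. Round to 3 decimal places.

25.594

R1 (z=17.0): normal=0.07, brief=0.09, moderate=0.86; AND[min(a, b)] → w = 0.07
R2 (z=17.0): moderate=0.41, normal=0.07, ¬moderate=1−0.86=0.14; AND[min(a, b)] → w = 0.07
R3 (z=28.0): critical=0.49, severe=0.64, moderate=0.41; AND[min(a, b)] → w = 0.41
R4 (z=28.0): severe=0.64, brief=0.09, critical=0.49; AND[min(a, b)] → w = 0.09
Weighted average = (0.07·17.0 + 0.07·17.0 + 0.41·28.0 + 0.09·28.0) / (0.07 + 0.07 + 0.41 + 0.09)
  = 16.3800 / 0.6400 = 25.594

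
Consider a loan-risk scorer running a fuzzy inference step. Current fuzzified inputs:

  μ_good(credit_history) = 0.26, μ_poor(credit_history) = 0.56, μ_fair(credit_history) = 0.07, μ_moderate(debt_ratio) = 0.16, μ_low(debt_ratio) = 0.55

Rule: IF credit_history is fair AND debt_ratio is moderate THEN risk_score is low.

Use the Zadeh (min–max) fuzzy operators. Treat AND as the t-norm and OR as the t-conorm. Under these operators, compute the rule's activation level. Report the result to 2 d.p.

firing strength: fair=0.07, moderate=0.16; AND[min(a, b)] → w = 0.07

0.07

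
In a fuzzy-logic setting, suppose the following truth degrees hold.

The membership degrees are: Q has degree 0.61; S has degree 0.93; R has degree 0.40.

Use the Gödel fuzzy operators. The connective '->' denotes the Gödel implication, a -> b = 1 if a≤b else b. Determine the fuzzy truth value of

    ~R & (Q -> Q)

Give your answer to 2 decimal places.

0.60

~R = 1 − 0.40 = 0.60
Q -> Q  [Gödel: 1 if a≤b else b] with a=0.61, b=0.61 → 1.00
~R & (Q -> Q) = min(a, b) on (0.60, 1.00) = 0.60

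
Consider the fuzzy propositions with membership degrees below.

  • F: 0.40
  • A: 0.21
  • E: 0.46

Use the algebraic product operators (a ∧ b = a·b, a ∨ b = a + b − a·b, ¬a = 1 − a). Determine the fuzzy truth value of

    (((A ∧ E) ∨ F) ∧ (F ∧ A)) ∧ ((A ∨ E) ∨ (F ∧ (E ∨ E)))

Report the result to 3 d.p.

A ∧ E = a·b on (0.2100, 0.4600) = 0.0966
(A ∧ E) ∨ F = a + b − a·b on (0.0966, 0.4000) = 0.4580
F ∧ A = a·b on (0.4000, 0.2100) = 0.0840
((A ∧ E) ∨ F) ∧ (F ∧ A) = a·b on (0.4580, 0.0840) = 0.0385
A ∨ E = a + b − a·b on (0.2100, 0.4600) = 0.5734
E ∨ E = a + b − a·b on (0.4600, 0.4600) = 0.7084
F ∧ (E ∨ E) = a·b on (0.4000, 0.7084) = 0.2834
(A ∨ E) ∨ (F ∧ (E ∨ E)) = a + b − a·b on (0.5734, 0.2834) = 0.6943
(((A ∧ E) ∨ F) ∧ (F ∧ A)) ∧ ((A ∨ E) ∨ (F ∧ (E ∨ E))) = a·b on (0.0385, 0.6943) = 0.0267

0.027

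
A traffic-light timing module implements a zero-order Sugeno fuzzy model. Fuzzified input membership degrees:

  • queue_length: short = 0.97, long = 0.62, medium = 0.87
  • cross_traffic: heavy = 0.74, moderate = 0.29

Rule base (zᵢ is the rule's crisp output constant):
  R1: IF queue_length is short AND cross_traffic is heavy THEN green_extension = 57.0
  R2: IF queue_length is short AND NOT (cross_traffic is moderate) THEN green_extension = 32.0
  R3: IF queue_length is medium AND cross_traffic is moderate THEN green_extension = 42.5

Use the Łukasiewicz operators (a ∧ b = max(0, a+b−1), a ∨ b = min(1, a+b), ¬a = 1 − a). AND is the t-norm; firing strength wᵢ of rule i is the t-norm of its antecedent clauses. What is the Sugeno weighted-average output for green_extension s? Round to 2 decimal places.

44.54

R1 (z=57.0): short=0.97, heavy=0.74; AND[max(0, a+b−1)] → w = 0.71
R2 (z=32.0): short=0.97, ¬moderate=1−0.29=0.71; AND[max(0, a+b−1)] → w = 0.68
R3 (z=42.5): medium=0.87, moderate=0.29; AND[max(0, a+b−1)] → w = 0.16
Weighted average = (0.71·57.0 + 0.68·32.0 + 0.16·42.5) / (0.71 + 0.68 + 0.16)
  = 69.0300 / 1.5500 = 44.54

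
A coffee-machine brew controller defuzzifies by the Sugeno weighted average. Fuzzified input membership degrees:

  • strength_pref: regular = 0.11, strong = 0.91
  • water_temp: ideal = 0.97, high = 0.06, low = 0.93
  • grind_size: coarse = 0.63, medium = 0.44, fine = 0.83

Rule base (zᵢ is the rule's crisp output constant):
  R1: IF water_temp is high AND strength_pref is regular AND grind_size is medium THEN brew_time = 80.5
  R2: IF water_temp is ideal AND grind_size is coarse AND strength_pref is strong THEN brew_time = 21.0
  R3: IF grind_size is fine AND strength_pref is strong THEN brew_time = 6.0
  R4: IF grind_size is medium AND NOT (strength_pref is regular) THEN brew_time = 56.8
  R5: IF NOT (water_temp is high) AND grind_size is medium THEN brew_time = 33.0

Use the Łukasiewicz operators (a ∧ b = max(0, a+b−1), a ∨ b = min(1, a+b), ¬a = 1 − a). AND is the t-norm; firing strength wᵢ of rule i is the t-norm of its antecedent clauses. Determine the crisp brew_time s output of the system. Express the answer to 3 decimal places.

R1 (z=80.5): high=0.06, regular=0.11, medium=0.44; AND[max(0, a+b−1)] → w = 0.00
R2 (z=21.0): ideal=0.97, coarse=0.63, strong=0.91; AND[max(0, a+b−1)] → w = 0.51
R3 (z=6.0): fine=0.83, strong=0.91; AND[max(0, a+b−1)] → w = 0.74
R4 (z=56.8): medium=0.44, ¬regular=1−0.11=0.89; AND[max(0, a+b−1)] → w = 0.33
R5 (z=33.0): ¬high=1−0.06=0.94, medium=0.44; AND[max(0, a+b−1)] → w = 0.38
Weighted average = (0.00·80.5 + 0.51·21.0 + 0.74·6.0 + 0.33·56.8 + 0.38·33.0) / (0.00 + 0.51 + 0.74 + 0.33 + 0.38)
  = 46.4340 / 1.9600 = 23.691

23.691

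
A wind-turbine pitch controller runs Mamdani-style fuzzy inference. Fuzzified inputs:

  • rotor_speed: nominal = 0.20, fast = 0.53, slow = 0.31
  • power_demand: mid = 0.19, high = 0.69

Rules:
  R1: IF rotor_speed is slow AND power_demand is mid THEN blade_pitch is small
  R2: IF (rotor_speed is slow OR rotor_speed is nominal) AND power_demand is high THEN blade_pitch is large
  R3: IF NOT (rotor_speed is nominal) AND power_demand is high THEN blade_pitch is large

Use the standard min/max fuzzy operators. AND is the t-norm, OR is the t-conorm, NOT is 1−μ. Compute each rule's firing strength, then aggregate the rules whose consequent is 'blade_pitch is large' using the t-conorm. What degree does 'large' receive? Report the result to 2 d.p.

0.69

R1: slow=0.31, mid=0.19; AND[min(a, b)] → w = 0.19
R2: (slow=0.31 OR nominal=0.20) = 0.31; AND[min(a, b)] with high=0.69 → w = 0.31
R3: ¬nominal=1−0.20=0.80, high=0.69; AND[min(a, b)] → w = 0.69
Rules with consequent 'large': {R2, R3} → strengths 0.31, 0.69
Aggregate via t-conorm [max(a, b)]: 0.69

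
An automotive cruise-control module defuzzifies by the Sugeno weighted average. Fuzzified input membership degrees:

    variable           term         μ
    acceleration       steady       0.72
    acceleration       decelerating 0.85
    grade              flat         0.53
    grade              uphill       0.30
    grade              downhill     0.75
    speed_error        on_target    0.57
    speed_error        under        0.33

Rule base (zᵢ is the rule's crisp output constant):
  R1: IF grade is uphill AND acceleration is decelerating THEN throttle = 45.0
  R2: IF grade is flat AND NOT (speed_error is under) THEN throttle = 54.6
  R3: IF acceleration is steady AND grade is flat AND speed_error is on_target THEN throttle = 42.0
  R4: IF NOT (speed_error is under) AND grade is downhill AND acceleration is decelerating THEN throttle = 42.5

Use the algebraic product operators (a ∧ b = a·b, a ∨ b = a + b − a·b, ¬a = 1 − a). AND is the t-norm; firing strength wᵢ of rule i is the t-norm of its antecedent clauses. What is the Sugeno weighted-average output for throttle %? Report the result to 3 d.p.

46.346

R1 (z=45.0): uphill=0.30, decelerating=0.85; AND[a·b] → w = 0.2550
R2 (z=54.6): flat=0.53, ¬under=1−0.33=0.67; AND[a·b] → w = 0.3551
R3 (z=42.0): steady=0.72, flat=0.53, on_target=0.57; AND[a·b] → w = 0.2175
R4 (z=42.5): ¬under=1−0.33=0.67, downhill=0.75, decelerating=0.85; AND[a·b] → w = 0.4271
Weighted average = (0.2550·45.0 + 0.3551·54.6 + 0.2175·42.0 + 0.4271·42.5) / (0.2550 + 0.3551 + 0.2175 + 0.4271)
  = 58.1518 / 1.2547 = 46.346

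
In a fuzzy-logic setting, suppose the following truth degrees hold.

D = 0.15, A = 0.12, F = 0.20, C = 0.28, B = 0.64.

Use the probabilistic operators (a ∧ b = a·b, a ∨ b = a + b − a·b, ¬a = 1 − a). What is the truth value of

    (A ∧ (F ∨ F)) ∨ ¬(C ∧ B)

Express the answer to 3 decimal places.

0.829

F ∨ F = a + b − a·b on (0.2000, 0.2000) = 0.3600
A ∧ (F ∨ F) = a·b on (0.1200, 0.3600) = 0.0432
C ∧ B = a·b on (0.2800, 0.6400) = 0.1792
¬(C ∧ B) = 1 − 0.1792 = 0.8208
(A ∧ (F ∨ F)) ∨ ¬(C ∧ B) = a + b − a·b on (0.0432, 0.8208) = 0.8285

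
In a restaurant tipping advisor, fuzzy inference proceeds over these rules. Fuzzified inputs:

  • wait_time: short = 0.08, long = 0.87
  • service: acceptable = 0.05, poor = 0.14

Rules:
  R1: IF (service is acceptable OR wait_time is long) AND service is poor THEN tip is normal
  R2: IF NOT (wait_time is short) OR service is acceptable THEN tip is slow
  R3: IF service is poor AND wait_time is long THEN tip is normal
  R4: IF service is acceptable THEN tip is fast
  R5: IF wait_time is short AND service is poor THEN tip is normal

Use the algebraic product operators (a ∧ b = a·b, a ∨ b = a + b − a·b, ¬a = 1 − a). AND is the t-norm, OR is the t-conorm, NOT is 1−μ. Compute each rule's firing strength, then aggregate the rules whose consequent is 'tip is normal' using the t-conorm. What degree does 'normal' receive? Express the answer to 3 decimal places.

R1: (acceptable=0.05 OR long=0.87) = 0.8765; AND[a·b] with poor=0.14 → w = 0.1227
R2: ¬short=1−0.08=0.92, acceptable=0.05; OR[a + b − a·b] → w = 0.9240
R3: poor=0.14, long=0.87; AND[a·b] → w = 0.1218
R4: acceptable=0.05 → w = 0.0500
R5: short=0.08, poor=0.14; AND[a·b] → w = 0.0112
Rules with consequent 'normal': {R1, R3, R5} → strengths 0.1227, 0.1218, 0.0112
Aggregate via t-conorm [a + b − a·b]: 0.2382

0.238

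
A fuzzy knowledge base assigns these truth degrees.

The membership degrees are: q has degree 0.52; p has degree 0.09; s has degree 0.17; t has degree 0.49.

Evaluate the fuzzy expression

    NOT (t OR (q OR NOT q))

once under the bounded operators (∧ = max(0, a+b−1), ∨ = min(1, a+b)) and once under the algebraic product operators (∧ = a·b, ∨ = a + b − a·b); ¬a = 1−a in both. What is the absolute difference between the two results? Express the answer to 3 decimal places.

Under bounded:
  NOT q = 1 − 0.52 = 0.48
  q OR NOT q = min(1, a+b) on (0.52, 0.48) = 1.00
  t OR (q OR NOT q) = min(1, a+b) on (0.49, 1.00) = 1.00
  NOT (t OR (q OR NOT q)) = 1 − 1.00 = 0.00
  → value = 0.0000
Under algebraic product:
  NOT q = 1 − 0.5200 = 0.4800
  q OR NOT q = a + b − a·b on (0.5200, 0.4800) = 0.7504
  t OR (q OR NOT q) = a + b − a·b on (0.4900, 0.7504) = 0.8727
  NOT (t OR (q OR NOT q)) = 1 − 0.8727 = 0.1273
  → value = 0.1273
|0.0000 − 0.1273| = 0.127

0.127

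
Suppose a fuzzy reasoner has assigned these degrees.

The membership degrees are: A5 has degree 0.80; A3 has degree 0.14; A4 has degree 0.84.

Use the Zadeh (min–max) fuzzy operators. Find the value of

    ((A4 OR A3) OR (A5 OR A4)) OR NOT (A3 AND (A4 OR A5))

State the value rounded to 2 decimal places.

A4 OR A3 = max(a, b) on (0.84, 0.14) = 0.84
A5 OR A4 = max(a, b) on (0.80, 0.84) = 0.84
(A4 OR A3) OR (A5 OR A4) = max(a, b) on (0.84, 0.84) = 0.84
A4 OR A5 = max(a, b) on (0.84, 0.80) = 0.84
A3 AND (A4 OR A5) = min(a, b) on (0.14, 0.84) = 0.14
NOT (A3 AND (A4 OR A5)) = 1 − 0.14 = 0.86
((A4 OR A3) OR (A5 OR A4)) OR NOT (A3 AND (A4 OR A5)) = max(a, b) on (0.84, 0.86) = 0.86

0.86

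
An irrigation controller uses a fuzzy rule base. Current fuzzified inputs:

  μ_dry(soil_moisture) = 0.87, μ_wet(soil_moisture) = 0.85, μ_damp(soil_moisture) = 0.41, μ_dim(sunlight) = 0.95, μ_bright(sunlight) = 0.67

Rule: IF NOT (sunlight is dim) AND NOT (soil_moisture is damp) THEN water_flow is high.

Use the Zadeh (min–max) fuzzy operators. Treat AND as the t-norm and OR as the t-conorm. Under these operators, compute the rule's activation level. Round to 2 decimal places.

firing strength: ¬dim=1−0.95=0.05, ¬damp=1−0.41=0.59; AND[min(a, b)] → w = 0.05

0.05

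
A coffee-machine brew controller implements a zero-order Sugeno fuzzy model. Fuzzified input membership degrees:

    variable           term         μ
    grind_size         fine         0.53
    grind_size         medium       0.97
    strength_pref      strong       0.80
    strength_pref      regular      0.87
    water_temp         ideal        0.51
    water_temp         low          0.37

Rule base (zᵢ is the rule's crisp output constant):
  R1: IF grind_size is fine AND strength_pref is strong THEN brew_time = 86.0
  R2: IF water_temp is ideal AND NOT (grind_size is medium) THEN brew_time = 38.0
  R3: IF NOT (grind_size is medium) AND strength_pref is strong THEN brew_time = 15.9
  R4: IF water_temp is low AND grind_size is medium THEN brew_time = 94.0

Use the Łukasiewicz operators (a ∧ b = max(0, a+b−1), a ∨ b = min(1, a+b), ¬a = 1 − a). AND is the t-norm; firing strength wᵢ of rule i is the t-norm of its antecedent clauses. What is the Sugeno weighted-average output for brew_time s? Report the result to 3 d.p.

R1 (z=86.0): fine=0.53, strong=0.80; AND[max(0, a+b−1)] → w = 0.33
R2 (z=38.0): ideal=0.51, ¬medium=1−0.97=0.03; AND[max(0, a+b−1)] → w = 0.00
R3 (z=15.9): ¬medium=1−0.97=0.03, strong=0.80; AND[max(0, a+b−1)] → w = 0.00
R4 (z=94.0): low=0.37, medium=0.97; AND[max(0, a+b−1)] → w = 0.34
Weighted average = (0.33·86.0 + 0.00·38.0 + 0.00·15.9 + 0.34·94.0) / (0.33 + 0.00 + 0.00 + 0.34)
  = 60.3400 / 0.6700 = 90.060

90.060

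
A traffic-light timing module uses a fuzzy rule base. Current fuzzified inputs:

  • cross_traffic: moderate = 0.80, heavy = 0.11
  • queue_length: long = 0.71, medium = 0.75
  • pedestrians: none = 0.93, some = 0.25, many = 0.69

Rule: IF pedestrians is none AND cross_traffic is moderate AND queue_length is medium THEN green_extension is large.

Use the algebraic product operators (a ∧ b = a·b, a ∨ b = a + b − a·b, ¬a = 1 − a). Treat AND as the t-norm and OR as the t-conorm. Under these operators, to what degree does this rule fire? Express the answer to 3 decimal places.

0.558

firing strength: none=0.93, moderate=0.80, medium=0.75; AND[a·b] → w = 0.5580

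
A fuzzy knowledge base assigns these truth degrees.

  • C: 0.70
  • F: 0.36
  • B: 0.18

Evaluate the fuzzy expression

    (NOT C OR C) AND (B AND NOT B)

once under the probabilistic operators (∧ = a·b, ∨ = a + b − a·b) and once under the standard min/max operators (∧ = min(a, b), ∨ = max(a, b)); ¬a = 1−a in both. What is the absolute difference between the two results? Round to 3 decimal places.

0.063

Under probabilistic:
  NOT C = 1 − 0.7000 = 0.3000
  NOT C OR C = a + b − a·b on (0.3000, 0.7000) = 0.7900
  NOT B = 1 − 0.1800 = 0.8200
  B AND NOT B = a·b on (0.1800, 0.8200) = 0.1476
  (NOT C OR C) AND (B AND NOT B) = a·b on (0.7900, 0.1476) = 0.1166
  → value = 0.1166
Under standard min/max:
  NOT C = 1 − 0.70 = 0.30
  NOT C OR C = max(a, b) on (0.30, 0.70) = 0.70
  NOT B = 1 − 0.18 = 0.82
  B AND NOT B = min(a, b) on (0.18, 0.82) = 0.18
  (NOT C OR C) AND (B AND NOT B) = min(a, b) on (0.70, 0.18) = 0.18
  → value = 0.1800
|0.1166 − 0.1800| = 0.063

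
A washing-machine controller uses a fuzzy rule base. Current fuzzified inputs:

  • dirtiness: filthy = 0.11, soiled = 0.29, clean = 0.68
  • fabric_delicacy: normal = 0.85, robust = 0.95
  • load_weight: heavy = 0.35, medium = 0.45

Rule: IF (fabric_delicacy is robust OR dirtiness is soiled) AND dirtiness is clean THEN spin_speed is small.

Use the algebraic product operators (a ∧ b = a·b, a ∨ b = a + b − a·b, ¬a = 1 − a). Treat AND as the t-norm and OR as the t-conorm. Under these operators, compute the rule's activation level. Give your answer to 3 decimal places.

firing strength: (robust=0.95 OR soiled=0.29) = 0.9645; AND[a·b] with clean=0.68 → w = 0.6559

0.656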